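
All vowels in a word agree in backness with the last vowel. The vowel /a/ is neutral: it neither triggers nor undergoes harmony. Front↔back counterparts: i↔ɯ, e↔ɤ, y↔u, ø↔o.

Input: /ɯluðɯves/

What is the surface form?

/ɯ/ harmonizes with /e/ ([-back]) → [i]
/u/ harmonizes with /e/ ([-back]) → [y]
/ɯ/ harmonizes with /e/ ([-back]) → [i]

[ilyðives]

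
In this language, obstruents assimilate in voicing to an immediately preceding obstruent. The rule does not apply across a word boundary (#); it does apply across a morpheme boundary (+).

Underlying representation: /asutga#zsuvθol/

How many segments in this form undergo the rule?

3

/g/ after /t/ (voiceless) → [k]
/s/ after /z/ (voiced) → [z]
/θ/ after /v/ (voiced) → [ð]
3 segments change.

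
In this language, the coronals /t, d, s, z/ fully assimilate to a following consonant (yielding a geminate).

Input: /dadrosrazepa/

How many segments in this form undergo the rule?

/d/ before /r/ → [r] (total assimilation)
/s/ before /r/ → [r] (total assimilation)
2 segments change.

2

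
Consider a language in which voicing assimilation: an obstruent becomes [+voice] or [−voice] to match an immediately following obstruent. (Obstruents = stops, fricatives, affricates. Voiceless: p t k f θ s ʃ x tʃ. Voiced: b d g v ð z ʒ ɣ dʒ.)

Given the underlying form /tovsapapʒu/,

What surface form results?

[tofsapabʒu]

/v/ before /s/ (voiceless) → [f]
/p/ before /ʒ/ (voiced) → [b]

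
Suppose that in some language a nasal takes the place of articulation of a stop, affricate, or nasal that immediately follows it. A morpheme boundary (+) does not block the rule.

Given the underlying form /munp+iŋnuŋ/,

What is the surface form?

/n/ before /p/ (labial) → [m]
/ŋ/ before /n/ (alveolar) → [n]

[mump+innuŋ]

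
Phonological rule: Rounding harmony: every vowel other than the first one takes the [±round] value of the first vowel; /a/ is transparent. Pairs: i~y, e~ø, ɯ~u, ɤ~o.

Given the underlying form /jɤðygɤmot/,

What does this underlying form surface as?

[jɤðigɤmɤt]

/y/ harmonizes with /ɤ/ ([-round]) → [i]
/o/ harmonizes with /ɤ/ ([-round]) → [ɤ]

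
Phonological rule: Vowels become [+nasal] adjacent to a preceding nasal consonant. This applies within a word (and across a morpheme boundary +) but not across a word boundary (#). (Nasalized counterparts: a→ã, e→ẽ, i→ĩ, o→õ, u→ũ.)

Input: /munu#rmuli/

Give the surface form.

[mũnũ#rmũli]

/u/ after nasal /m/ → [ũ]
/u/ after nasal /n/ → [ũ]
/u/ after nasal /m/ → [ũ]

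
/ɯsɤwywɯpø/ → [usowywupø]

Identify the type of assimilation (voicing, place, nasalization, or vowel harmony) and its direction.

/ɯ/→[u] /ɤ/→[o] /ɯ/→[u].
Vowels agree with the last vowel, so the harmony is regressive.

vowel harmony, regressive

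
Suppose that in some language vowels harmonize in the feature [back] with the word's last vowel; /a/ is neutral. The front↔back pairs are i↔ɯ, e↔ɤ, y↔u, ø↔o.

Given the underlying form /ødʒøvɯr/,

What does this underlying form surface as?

/ø/ harmonizes with /ɯ/ ([+back]) → [o]
/ø/ harmonizes with /ɯ/ ([+back]) → [o]

[odʒovɯr]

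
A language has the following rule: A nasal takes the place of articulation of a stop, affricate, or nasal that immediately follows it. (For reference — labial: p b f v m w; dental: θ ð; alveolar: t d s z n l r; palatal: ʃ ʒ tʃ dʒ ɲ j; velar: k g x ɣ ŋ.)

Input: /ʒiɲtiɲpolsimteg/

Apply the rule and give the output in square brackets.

/ɲ/ before /t/ (alveolar) → [n]
/ɲ/ before /p/ (labial) → [m]
/m/ before /t/ (alveolar) → [n]

[ʒintimpolsinteg]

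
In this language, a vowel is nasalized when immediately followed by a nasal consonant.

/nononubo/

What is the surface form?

/o/ before nasal /n/ → [õ]
/o/ before nasal /n/ → [õ]

[nõnõnubo]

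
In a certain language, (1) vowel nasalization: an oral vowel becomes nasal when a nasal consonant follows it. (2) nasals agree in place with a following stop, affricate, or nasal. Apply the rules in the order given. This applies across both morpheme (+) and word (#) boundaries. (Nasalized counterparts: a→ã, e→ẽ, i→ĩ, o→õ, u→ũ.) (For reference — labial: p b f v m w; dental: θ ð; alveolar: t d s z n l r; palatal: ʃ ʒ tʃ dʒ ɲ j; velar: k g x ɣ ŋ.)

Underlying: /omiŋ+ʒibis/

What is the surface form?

[õmĩŋ+ʒibis]

Rule 1: /o/ before nasal /m/ → [õ]
Rule 1: /i/ before nasal /ŋ/ → [ĩ]
After rule 1: õmĩŋ+ʒibis
Rule 2: no segment meets the rule's conditions; no change.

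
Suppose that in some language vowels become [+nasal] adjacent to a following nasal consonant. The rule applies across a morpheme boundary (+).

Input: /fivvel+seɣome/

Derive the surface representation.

[fivvel+seɣõme]

/o/ before nasal /m/ → [õ]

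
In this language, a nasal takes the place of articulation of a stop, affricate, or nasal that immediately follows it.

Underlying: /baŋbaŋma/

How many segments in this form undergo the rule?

/ŋ/ before /b/ (labial) → [m]
/ŋ/ before /m/ (labial) → [m]
2 segments change.

2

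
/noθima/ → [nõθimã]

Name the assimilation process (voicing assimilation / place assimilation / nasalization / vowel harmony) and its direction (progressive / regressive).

nasalization, progressive

/o/→[õ] /a/→[ã].
Each target copies a feature from the preceding segment, so the direction is progressive.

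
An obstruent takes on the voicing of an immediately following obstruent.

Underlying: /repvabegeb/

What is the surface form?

[rebvabegeb]

/p/ before /v/ (voiced) → [b]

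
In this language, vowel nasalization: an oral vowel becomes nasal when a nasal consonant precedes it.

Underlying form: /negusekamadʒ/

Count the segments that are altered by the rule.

2

/e/ after nasal /n/ → [ẽ]
/a/ after nasal /m/ → [ã]
2 segments change.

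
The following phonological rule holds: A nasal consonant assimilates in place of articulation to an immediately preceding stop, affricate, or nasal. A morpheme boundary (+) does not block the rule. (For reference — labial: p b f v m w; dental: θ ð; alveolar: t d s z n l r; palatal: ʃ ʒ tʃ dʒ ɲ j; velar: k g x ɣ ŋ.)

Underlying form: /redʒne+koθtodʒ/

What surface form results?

[redʒɲe+koθtodʒ]

/n/ after /dʒ/ (palatal) → [ɲ]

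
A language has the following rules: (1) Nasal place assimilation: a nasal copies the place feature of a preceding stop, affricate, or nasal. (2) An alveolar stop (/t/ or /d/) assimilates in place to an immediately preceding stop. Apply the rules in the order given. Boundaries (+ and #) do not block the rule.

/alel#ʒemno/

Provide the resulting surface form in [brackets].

[alel#ʒemmo]

Rule 1: /n/ after /m/ (labial) → [m]
After rule 1: alel#ʒemmo
Rule 2: no segment meets the rule's conditions; no change.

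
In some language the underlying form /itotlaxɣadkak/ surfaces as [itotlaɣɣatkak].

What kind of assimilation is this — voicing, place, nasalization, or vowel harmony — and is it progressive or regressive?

/x/→[ɣ] /d/→[t].
Each target copies a feature from the following segment, so the direction is regressive.

voicing assimilation, regressive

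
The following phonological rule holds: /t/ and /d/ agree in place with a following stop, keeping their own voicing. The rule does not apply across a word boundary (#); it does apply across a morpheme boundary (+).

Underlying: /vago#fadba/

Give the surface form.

/d/ before /b/ (labial) → [b]

[vago#fabba]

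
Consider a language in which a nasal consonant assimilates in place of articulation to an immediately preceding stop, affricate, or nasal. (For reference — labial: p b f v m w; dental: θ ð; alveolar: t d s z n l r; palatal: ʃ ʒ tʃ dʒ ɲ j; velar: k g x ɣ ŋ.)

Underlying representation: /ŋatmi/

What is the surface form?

[ŋatni]

/m/ after /t/ (alveolar) → [n]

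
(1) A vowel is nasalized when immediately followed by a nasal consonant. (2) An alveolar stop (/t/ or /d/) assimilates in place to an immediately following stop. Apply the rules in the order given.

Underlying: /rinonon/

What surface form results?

Rule 1: /i/ before nasal /n/ → [ĩ]
Rule 1: /o/ before nasal /n/ → [õ]
Rule 1: /o/ before nasal /n/ → [õ]
After rule 1: rĩnõnõn
Rule 2: no segment meets the rule's conditions; no change.

[rĩnõnõn]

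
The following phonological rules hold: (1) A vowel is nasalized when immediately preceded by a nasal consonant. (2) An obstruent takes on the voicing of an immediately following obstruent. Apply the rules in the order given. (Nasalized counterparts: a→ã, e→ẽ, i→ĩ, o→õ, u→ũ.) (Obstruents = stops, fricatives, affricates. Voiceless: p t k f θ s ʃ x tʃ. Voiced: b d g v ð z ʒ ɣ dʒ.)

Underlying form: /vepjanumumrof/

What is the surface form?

[vepjanũmũmrof]

Rule 1: /u/ after nasal /n/ → [ũ]
Rule 1: /u/ after nasal /m/ → [ũ]
After rule 1: vepjanũmũmrof
Rule 2: no segment meets the rule's conditions; no change.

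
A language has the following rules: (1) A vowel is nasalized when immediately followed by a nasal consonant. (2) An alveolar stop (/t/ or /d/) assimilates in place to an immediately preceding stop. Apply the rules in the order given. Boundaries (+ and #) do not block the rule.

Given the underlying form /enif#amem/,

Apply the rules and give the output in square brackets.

Rule 1: /e/ before nasal /n/ → [ẽ]
Rule 1: /a/ before nasal /m/ → [ã]
Rule 1: /e/ before nasal /m/ → [ẽ]
After rule 1: ẽnif#ãmẽm
Rule 2: no segment meets the rule's conditions; no change.

[ẽnif#ãmẽm]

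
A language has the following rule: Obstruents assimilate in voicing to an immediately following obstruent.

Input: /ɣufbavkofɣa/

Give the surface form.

/f/ before /b/ (voiced) → [v]
/v/ before /k/ (voiceless) → [f]
/f/ before /ɣ/ (voiced) → [v]

[ɣuvbafkovɣa]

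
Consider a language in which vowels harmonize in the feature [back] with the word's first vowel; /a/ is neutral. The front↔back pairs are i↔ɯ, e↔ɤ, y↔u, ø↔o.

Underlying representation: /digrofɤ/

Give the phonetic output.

[digrøfe]

/o/ harmonizes with /i/ ([-back]) → [ø]
/ɤ/ harmonizes with /i/ ([-back]) → [e]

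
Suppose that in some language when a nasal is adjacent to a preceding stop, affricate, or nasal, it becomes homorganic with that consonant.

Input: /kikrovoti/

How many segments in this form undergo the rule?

0

No segment meets the rule's conditions.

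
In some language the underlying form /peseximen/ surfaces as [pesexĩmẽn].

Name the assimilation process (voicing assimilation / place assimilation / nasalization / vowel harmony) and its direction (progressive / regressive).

nasalization, regressive

/i/→[ĩ] /e/→[ẽ].
Each target copies a feature from the following segment, so the direction is regressive.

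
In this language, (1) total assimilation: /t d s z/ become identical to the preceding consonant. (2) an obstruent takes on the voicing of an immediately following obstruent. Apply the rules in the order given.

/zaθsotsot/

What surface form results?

[zaθθottot]

Rule 1: /s/ after /θ/ → [θ] (total assimilation)
Rule 1: /s/ after /t/ → [t] (total assimilation)
After rule 1: zaθθottot
Rule 2: no segment meets the rule's conditions; no change.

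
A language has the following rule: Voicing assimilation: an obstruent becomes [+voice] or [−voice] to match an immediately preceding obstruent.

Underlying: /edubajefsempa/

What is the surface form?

no segment meets the rule's conditions; no change.

[edubajefsempa]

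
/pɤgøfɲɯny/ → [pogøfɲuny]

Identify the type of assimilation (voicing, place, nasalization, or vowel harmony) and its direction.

/ɤ/→[o] /ɯ/→[u].
Vowels agree with the last vowel, so the harmony is regressive.

vowel harmony, regressive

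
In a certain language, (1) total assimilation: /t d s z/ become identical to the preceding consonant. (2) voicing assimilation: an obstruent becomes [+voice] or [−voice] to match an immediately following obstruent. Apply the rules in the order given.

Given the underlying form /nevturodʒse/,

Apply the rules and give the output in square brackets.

Rule 1: /t/ after /v/ → [v] (total assimilation)
Rule 1: /s/ after /dʒ/ → [dʒ] (total assimilation)
After rule 1: nevvurodʒdʒe
Rule 2: no segment meets the rule's conditions; no change.

[nevvurodʒdʒe]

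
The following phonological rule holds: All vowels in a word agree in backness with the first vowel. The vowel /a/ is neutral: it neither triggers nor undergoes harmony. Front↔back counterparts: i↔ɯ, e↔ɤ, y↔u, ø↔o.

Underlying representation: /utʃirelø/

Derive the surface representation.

[utʃɯrɤlo]

/i/ harmonizes with /u/ ([+back]) → [ɯ]
/e/ harmonizes with /u/ ([+back]) → [ɤ]
/ø/ harmonizes with /u/ ([+back]) → [o]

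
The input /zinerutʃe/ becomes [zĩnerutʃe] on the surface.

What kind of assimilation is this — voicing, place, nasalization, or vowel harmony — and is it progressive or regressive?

/i/→[ĩ].
Each target copies a feature from the following segment, so the direction is regressive.

nasalization, regressive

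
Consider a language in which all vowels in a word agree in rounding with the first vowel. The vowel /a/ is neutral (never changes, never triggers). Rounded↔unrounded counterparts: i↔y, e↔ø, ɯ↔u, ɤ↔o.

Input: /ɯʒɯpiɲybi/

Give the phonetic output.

[ɯʒɯpiɲibi]

/y/ harmonizes with /ɯ/ ([-round]) → [i]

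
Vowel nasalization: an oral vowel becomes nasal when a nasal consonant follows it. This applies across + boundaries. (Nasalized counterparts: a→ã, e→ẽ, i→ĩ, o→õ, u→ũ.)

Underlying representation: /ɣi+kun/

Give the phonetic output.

/u/ before nasal /n/ → [ũ]

[ɣi+kũn]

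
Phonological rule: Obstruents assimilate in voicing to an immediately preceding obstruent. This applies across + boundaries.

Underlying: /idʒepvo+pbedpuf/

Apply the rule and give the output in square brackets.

[idʒepfo+ppedbuf]

/v/ after /p/ (voiceless) → [f]
/b/ after /p/ (voiceless) → [p]
/p/ after /d/ (voiced) → [b]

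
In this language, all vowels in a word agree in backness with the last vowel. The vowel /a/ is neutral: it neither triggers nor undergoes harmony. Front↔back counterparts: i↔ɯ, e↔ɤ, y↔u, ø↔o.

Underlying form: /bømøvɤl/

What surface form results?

[bomovɤl]

/ø/ harmonizes with /ɤ/ ([+back]) → [o]
/ø/ harmonizes with /ɤ/ ([+back]) → [o]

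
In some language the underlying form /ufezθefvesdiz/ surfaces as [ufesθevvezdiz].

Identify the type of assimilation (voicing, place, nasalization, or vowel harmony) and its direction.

voicing assimilation, regressive

/z/→[s] /f/→[v] /s/→[z].
Each target copies a feature from the following segment, so the direction is regressive.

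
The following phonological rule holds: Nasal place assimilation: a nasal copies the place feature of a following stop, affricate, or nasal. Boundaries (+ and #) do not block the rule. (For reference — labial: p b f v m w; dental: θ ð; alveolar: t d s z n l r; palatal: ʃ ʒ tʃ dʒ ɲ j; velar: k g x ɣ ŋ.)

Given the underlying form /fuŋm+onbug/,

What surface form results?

/ŋ/ before /m/ (labial) → [m]
/n/ before /b/ (labial) → [m]

[fumm+ombug]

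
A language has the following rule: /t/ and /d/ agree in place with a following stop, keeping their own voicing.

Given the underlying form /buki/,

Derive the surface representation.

[buki]

no segment meets the rule's conditions; no change.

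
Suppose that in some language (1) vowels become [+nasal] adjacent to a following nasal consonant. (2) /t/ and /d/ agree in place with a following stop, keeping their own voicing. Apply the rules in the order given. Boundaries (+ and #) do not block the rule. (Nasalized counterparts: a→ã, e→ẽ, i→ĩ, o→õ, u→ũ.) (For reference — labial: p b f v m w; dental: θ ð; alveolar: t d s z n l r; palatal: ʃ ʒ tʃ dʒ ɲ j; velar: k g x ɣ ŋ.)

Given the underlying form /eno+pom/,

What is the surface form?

[ẽno+põm]

Rule 1: /e/ before nasal /n/ → [ẽ]
Rule 1: /o/ before nasal /m/ → [õ]
After rule 1: ẽno+põm
Rule 2: no segment meets the rule's conditions; no change.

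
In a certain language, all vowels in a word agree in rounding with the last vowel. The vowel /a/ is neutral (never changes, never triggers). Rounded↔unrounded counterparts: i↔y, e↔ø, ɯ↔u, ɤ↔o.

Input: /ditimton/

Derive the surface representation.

/i/ harmonizes with /o/ ([+round]) → [y]
/i/ harmonizes with /o/ ([+round]) → [y]

[dytymton]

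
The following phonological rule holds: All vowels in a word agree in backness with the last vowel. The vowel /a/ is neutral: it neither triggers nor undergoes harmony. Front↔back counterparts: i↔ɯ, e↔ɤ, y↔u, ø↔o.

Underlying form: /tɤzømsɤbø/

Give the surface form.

[tezømsebø]

/ɤ/ harmonizes with /ø/ ([-back]) → [e]
/ɤ/ harmonizes with /ø/ ([-back]) → [e]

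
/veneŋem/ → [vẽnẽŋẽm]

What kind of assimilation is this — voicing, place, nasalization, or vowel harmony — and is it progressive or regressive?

/e/→[ẽ] /e/→[ẽ] /e/→[ẽ].
Each target copies a feature from the following segment, so the direction is regressive.

nasalization, regressive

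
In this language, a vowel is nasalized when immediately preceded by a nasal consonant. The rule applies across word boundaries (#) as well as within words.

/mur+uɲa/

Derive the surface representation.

[mũr+uɲã]

/u/ after nasal /m/ → [ũ]
/a/ after nasal /ɲ/ → [ã]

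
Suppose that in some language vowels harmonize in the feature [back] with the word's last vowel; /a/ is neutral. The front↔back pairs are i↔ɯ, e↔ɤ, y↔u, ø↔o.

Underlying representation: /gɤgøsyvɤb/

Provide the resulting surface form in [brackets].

[gɤgosuvɤb]

/ø/ harmonizes with /ɤ/ ([+back]) → [o]
/y/ harmonizes with /ɤ/ ([+back]) → [u]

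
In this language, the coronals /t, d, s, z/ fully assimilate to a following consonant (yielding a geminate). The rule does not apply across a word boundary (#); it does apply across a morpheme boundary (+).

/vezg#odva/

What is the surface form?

/z/ before /g/ → [g] (total assimilation)
/d/ before /v/ → [v] (total assimilation)

[vegg#ovva]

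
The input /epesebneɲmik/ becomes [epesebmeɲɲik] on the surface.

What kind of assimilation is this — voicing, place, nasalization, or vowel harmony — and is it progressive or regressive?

place assimilation, progressive

/n/→[m] /m/→[ɲ].
Each target copies a feature from the preceding segment, so the direction is progressive.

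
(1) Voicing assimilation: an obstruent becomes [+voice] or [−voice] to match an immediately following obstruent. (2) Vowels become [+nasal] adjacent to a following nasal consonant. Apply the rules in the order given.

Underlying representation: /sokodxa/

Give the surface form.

Rule 1: /d/ before /x/ (voiceless) → [t]
After rule 1: sokotxa
Rule 2: no segment meets the rule's conditions; no change.

[sokotxa]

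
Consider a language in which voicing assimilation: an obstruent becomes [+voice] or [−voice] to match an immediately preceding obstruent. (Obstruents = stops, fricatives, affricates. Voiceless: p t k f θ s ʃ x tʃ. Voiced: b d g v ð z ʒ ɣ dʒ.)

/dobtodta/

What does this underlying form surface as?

/t/ after /b/ (voiced) → [d]
/t/ after /d/ (voiced) → [d]

[dobdodda]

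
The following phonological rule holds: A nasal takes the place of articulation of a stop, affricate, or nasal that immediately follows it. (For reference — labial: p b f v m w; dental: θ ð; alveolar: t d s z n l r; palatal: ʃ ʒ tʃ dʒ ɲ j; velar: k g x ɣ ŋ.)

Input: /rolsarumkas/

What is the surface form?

[rolsaruŋkas]

/m/ before /k/ (velar) → [ŋ]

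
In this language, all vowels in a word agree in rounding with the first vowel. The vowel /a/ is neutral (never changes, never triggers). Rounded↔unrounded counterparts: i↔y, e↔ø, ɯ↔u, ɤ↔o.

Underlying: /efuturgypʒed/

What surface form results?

[efɯtɯrgipʒed]

/u/ harmonizes with /e/ ([-round]) → [ɯ]
/u/ harmonizes with /e/ ([-round]) → [ɯ]
/y/ harmonizes with /e/ ([-round]) → [i]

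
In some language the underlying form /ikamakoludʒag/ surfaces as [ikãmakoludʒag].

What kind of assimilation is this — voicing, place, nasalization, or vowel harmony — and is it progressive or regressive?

nasalization, regressive

/a/→[ã].
Each target copies a feature from the following segment, so the direction is regressive.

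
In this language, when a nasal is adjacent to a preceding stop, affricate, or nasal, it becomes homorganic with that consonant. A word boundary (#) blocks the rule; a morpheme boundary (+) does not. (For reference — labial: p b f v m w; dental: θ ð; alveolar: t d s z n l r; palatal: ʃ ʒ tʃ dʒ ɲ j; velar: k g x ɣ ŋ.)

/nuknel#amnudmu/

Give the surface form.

[nukŋel#ammudnu]

/n/ after /k/ (velar) → [ŋ]
/n/ after /m/ (labial) → [m]
/m/ after /d/ (alveolar) → [n]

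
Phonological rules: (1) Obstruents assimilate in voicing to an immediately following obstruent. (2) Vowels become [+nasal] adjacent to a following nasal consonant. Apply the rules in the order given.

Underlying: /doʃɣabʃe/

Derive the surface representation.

Rule 1: /ʃ/ before /ɣ/ (voiced) → [ʒ]
Rule 1: /b/ before /ʃ/ (voiceless) → [p]
After rule 1: doʒɣapʃe
Rule 2: no segment meets the rule's conditions; no change.

[doʒɣapʃe]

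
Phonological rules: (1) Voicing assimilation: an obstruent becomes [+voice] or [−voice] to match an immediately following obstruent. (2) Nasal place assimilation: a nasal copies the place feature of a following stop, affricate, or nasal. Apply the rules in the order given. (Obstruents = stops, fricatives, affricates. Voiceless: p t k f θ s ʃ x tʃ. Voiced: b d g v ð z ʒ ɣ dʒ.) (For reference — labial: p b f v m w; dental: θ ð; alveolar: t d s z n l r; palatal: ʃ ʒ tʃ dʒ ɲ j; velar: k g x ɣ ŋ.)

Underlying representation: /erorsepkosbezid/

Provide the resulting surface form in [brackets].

Rule 1: /s/ before /b/ (voiced) → [z]
After rule 1: erorsepkozbezid
Rule 2: no segment meets the rule's conditions; no change.

[erorsepkozbezid]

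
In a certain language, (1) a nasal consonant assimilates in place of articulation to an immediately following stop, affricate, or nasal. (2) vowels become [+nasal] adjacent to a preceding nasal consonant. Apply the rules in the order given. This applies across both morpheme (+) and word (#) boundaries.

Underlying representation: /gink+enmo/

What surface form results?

[giŋk+emmõ]

Rule 1: /n/ before /k/ (velar) → [ŋ]
Rule 1: /n/ before /m/ (labial) → [m]
After rule 1: giŋk+emmo
Rule 2: /o/ after nasal /m/ → [õ]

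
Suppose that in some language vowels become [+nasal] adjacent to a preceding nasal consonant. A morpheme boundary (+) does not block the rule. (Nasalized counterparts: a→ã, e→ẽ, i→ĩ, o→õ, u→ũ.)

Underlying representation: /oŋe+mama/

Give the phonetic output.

[oŋẽ+mãmã]

/e/ after nasal /ŋ/ → [ẽ]
/a/ after nasal /m/ → [ã]
/a/ after nasal /m/ → [ã]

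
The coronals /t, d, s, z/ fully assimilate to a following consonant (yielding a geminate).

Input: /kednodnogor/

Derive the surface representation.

/d/ before /n/ → [n] (total assimilation)
/d/ before /n/ → [n] (total assimilation)

[kennonnogor]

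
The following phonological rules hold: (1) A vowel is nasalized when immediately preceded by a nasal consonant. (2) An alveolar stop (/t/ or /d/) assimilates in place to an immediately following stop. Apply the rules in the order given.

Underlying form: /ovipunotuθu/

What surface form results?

[ovipunõtuθu]

Rule 1: /o/ after nasal /n/ → [õ]
After rule 1: ovipunõtuθu
Rule 2: no segment meets the rule's conditions; no change.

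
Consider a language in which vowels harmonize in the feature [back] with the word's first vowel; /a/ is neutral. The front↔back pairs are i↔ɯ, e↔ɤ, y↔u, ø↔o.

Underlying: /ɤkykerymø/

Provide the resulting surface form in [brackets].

[ɤkukɤrumo]

/y/ harmonizes with /ɤ/ ([+back]) → [u]
/e/ harmonizes with /ɤ/ ([+back]) → [ɤ]
/y/ harmonizes with /ɤ/ ([+back]) → [u]
/ø/ harmonizes with /ɤ/ ([+back]) → [o]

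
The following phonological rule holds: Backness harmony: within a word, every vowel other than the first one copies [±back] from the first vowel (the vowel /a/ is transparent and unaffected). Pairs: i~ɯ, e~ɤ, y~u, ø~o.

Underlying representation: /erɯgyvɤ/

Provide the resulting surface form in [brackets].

[erigyve]

/ɯ/ harmonizes with /e/ ([-back]) → [i]
/ɤ/ harmonizes with /e/ ([-back]) → [e]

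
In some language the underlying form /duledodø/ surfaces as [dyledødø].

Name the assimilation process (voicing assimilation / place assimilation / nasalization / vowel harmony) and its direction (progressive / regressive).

vowel harmony, regressive

/u/→[y] /o/→[ø].
Vowels agree with the last vowel, so the harmony is regressive.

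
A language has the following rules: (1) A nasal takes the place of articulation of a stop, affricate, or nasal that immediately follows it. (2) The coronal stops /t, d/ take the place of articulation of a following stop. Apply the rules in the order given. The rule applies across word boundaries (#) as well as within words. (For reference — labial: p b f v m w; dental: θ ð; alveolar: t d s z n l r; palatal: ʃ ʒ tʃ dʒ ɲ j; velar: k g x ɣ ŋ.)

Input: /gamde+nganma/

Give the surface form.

[gande+ŋgamma]

Rule 1: /m/ before /d/ (alveolar) → [n]
Rule 1: /n/ before /g/ (velar) → [ŋ]
Rule 1: /n/ before /m/ (labial) → [m]
After rule 1: gande+ŋgamma
Rule 2: no segment meets the rule's conditions; no change.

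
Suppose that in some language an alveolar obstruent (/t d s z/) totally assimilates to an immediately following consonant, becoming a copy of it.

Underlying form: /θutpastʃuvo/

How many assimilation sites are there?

/t/ before /p/ → [p] (total assimilation)
/s/ before /tʃ/ → [tʃ] (total assimilation)
2 segments change.

2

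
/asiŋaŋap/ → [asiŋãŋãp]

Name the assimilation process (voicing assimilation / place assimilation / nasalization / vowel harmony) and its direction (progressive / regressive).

/a/→[ã] /a/→[ã].
Each target copies a feature from the preceding segment, so the direction is progressive.

nasalization, progressive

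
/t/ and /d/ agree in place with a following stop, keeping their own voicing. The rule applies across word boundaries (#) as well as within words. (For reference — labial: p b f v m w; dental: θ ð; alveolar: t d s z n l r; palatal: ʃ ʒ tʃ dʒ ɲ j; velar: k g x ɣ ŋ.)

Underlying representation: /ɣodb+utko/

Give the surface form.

/d/ before /b/ (labial) → [b]
/t/ before /k/ (velar) → [k]

[ɣobb+ukko]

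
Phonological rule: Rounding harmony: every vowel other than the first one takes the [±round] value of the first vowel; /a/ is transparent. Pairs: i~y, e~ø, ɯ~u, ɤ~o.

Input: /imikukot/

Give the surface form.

[imikɯkɤt]

/u/ harmonizes with /i/ ([-round]) → [ɯ]
/o/ harmonizes with /i/ ([-round]) → [ɤ]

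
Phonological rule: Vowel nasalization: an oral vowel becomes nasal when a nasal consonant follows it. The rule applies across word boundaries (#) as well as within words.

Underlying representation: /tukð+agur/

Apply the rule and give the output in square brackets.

no segment meets the rule's conditions; no change.

[tukð+agur]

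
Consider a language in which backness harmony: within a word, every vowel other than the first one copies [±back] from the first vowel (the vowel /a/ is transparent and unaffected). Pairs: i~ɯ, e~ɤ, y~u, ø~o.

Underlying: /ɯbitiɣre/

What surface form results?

/i/ harmonizes with /ɯ/ ([+back]) → [ɯ]
/i/ harmonizes with /ɯ/ ([+back]) → [ɯ]
/e/ harmonizes with /ɯ/ ([+back]) → [ɤ]

[ɯbɯtɯɣrɤ]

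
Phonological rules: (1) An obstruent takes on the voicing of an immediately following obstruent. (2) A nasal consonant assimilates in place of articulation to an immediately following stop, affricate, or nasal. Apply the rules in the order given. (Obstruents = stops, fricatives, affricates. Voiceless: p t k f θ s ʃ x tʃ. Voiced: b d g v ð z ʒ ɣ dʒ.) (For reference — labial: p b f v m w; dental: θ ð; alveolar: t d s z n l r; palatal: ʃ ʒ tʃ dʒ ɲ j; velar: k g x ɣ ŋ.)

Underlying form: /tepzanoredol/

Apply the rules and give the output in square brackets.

[tebzanoredol]

Rule 1: /p/ before /z/ (voiced) → [b]
After rule 1: tebzanoredol
Rule 2: no segment meets the rule's conditions; no change.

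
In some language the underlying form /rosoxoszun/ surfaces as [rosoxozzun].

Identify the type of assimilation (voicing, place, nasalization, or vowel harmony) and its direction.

voicing assimilation, regressive

/s/→[z].
Each target copies a feature from the following segment, so the direction is regressive.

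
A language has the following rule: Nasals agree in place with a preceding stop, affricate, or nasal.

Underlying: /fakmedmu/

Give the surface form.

[fakŋednu]

/m/ after /k/ (velar) → [ŋ]
/m/ after /d/ (alveolar) → [n]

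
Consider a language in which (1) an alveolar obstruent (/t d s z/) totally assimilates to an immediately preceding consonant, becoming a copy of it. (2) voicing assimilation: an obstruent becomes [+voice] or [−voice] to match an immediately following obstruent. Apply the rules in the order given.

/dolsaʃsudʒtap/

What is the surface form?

[dollaʃʃudʒdʒap]

Rule 1: /s/ after /l/ → [l] (total assimilation)
Rule 1: /s/ after /ʃ/ → [ʃ] (total assimilation)
Rule 1: /t/ after /dʒ/ → [dʒ] (total assimilation)
After rule 1: dollaʃʃudʒdʒap
Rule 2: no segment meets the rule's conditions; no change.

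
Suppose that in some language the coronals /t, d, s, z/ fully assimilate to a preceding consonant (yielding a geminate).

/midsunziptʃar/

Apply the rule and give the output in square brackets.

/s/ after /d/ → [d] (total assimilation)
/z/ after /n/ → [n] (total assimilation)

[middunniptʃar]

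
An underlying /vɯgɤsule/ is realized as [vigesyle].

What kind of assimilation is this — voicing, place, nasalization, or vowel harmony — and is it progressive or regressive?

/ɯ/→[i] /ɤ/→[e] /u/→[y].
Vowels agree with the last vowel, so the harmony is regressive.

vowel harmony, regressive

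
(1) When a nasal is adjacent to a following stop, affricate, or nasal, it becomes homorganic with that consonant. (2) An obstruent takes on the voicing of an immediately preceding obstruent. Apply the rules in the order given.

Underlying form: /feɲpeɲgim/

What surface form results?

Rule 1: /ɲ/ before /p/ (labial) → [m]
Rule 1: /ɲ/ before /g/ (velar) → [ŋ]
After rule 1: fempeŋgim
Rule 2: no segment meets the rule's conditions; no change.

[fempeŋgim]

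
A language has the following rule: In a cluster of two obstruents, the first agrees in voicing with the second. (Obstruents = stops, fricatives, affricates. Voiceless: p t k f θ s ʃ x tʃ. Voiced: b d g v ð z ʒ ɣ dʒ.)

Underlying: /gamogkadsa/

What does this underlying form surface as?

/g/ before /k/ (voiceless) → [k]
/d/ before /s/ (voiceless) → [t]

[gamokkatsa]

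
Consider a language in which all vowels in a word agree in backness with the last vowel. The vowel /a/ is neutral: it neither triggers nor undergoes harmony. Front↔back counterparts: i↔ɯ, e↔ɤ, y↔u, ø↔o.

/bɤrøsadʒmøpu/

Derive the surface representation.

/ø/ harmonizes with /u/ ([+back]) → [o]
/ø/ harmonizes with /u/ ([+back]) → [o]

[bɤrosadʒmopu]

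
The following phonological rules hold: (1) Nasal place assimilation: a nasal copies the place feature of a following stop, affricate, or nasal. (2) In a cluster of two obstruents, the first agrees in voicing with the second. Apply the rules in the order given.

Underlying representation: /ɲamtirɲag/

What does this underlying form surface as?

[ɲantirɲag]

Rule 1: /m/ before /t/ (alveolar) → [n]
After rule 1: ɲantirɲag
Rule 2: no segment meets the rule's conditions; no change.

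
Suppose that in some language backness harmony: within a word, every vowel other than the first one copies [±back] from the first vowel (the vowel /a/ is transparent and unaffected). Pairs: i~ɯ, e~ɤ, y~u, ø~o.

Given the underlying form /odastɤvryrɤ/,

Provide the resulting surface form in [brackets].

[odastɤvrurɤ]

/y/ harmonizes with /o/ ([+back]) → [u]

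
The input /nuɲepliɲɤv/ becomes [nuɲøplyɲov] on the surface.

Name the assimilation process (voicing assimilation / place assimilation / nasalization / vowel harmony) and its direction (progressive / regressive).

/e/→[ø] /i/→[y] /ɤ/→[o].
Vowels agree with the first vowel, so the harmony is progressive.

vowel harmony, progressive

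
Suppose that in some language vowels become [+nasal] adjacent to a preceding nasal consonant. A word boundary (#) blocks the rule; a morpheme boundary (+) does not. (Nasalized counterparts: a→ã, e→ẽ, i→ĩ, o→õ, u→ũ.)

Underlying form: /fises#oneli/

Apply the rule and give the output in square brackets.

[fises#onẽli]

/e/ after nasal /n/ → [ẽ]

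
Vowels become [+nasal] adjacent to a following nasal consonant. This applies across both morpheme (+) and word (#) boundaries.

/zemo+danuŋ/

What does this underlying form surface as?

[zẽmo+dãnũŋ]

/e/ before nasal /m/ → [ẽ]
/a/ before nasal /n/ → [ã]
/u/ before nasal /ŋ/ → [ũ]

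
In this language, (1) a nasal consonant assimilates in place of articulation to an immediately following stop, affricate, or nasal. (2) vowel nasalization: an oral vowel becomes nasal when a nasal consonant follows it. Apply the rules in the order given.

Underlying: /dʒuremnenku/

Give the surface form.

Rule 1: /m/ before /n/ (alveolar) → [n]
Rule 1: /n/ before /k/ (velar) → [ŋ]
After rule 1: dʒurenneŋku
Rule 2: /e/ before nasal /n/ → [ẽ]
Rule 2: /e/ before nasal /ŋ/ → [ẽ]

[dʒurẽnnẽŋku]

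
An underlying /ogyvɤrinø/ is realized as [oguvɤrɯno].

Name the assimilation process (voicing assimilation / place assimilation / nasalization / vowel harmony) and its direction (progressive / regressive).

/y/→[u] /i/→[ɯ] /ø/→[o].
Vowels agree with the first vowel, so the harmony is progressive.

vowel harmony, progressive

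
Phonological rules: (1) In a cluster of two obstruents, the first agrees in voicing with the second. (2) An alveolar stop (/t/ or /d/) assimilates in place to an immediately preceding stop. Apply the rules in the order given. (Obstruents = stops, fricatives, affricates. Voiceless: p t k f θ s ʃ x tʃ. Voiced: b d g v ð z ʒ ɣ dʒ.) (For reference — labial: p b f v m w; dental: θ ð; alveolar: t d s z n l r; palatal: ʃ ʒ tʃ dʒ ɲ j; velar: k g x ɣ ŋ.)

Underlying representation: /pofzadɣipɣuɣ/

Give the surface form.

Rule 1: /f/ before /z/ (voiced) → [v]
Rule 1: /p/ before /ɣ/ (voiced) → [b]
After rule 1: povzadɣibɣuɣ
Rule 2: no segment meets the rule's conditions; no change.

[povzadɣibɣuɣ]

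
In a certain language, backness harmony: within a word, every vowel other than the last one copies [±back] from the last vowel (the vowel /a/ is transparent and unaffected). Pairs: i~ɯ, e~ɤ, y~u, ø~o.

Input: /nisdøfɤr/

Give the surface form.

[nɯsdofɤr]

/i/ harmonizes with /ɤ/ ([+back]) → [ɯ]
/ø/ harmonizes with /ɤ/ ([+back]) → [o]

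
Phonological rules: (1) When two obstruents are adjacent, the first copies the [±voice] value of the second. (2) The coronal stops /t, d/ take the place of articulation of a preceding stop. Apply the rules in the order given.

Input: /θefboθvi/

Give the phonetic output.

[θevboðvi]

Rule 1: /f/ before /b/ (voiced) → [v]
Rule 1: /θ/ before /v/ (voiced) → [ð]
After rule 1: θevboðvi
Rule 2: no segment meets the rule's conditions; no change.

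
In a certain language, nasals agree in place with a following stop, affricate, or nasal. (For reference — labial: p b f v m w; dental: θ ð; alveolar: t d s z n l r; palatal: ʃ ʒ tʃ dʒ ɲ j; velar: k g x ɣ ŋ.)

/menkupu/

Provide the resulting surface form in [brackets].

/n/ before /k/ (velar) → [ŋ]

[meŋkupu]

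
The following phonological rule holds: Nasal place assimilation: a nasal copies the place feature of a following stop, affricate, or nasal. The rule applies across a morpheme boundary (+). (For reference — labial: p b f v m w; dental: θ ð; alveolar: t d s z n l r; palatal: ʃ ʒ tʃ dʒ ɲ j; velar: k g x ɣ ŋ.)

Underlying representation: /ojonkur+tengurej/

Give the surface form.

/n/ before /k/ (velar) → [ŋ]
/n/ before /g/ (velar) → [ŋ]

[ojoŋkur+teŋgurej]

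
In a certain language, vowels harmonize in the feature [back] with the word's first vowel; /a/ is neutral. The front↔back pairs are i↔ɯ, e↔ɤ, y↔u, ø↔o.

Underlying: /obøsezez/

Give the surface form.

/ø/ harmonizes with /o/ ([+back]) → [o]
/e/ harmonizes with /o/ ([+back]) → [ɤ]
/e/ harmonizes with /o/ ([+back]) → [ɤ]

[obosɤzɤz]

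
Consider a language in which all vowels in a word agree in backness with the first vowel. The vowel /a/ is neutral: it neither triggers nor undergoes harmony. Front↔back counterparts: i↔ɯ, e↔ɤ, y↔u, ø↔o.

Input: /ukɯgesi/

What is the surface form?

[ukɯgɤsɯ]

/e/ harmonizes with /u/ ([+back]) → [ɤ]
/i/ harmonizes with /u/ ([+back]) → [ɯ]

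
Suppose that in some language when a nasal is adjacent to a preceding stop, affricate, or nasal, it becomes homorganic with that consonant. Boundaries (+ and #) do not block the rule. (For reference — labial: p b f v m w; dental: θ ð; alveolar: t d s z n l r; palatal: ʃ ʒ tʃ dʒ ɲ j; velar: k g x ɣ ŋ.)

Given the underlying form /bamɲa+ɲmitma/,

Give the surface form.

/ɲ/ after /m/ (labial) → [m]
/m/ after /ɲ/ (palatal) → [ɲ]
/m/ after /t/ (alveolar) → [n]

[bamma+ɲɲitna]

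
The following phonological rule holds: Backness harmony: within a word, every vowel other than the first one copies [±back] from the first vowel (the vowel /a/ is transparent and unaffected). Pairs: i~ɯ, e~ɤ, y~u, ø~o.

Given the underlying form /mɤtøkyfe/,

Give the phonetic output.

/ø/ harmonizes with /ɤ/ ([+back]) → [o]
/y/ harmonizes with /ɤ/ ([+back]) → [u]
/e/ harmonizes with /ɤ/ ([+back]) → [ɤ]

[mɤtokufɤ]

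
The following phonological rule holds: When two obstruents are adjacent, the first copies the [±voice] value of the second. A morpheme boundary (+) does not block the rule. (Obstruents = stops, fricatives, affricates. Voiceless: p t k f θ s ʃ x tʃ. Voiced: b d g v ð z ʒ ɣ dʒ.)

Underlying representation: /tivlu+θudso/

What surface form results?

/d/ before /s/ (voiceless) → [t]

[tivlu+θutso]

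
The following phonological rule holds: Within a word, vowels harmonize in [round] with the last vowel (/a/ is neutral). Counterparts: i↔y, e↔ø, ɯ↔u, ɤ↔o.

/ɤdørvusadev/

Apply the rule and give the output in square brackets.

[ɤdervɯsadev]

/ø/ harmonizes with /e/ ([-round]) → [e]
/u/ harmonizes with /e/ ([-round]) → [ɯ]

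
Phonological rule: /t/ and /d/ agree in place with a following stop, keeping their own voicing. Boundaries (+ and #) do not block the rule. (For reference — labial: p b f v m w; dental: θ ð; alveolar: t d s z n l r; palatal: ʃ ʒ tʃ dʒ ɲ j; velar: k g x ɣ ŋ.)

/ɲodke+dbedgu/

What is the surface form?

/d/ before /k/ (velar) → [g]
/d/ before /b/ (labial) → [b]
/d/ before /g/ (velar) → [g]

[ɲogke+bbeggu]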